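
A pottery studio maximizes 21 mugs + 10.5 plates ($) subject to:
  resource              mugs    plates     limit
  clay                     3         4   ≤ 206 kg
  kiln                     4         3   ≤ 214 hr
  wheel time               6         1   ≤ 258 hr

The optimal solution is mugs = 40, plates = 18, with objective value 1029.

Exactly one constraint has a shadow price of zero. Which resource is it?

clay

clay: 192/206 (slack 14)
kiln: 214/214 (binding)
wheel time: 258/258 (binding)
By complementary slackness, a constraint with positive slack has shadow price 0 → clay.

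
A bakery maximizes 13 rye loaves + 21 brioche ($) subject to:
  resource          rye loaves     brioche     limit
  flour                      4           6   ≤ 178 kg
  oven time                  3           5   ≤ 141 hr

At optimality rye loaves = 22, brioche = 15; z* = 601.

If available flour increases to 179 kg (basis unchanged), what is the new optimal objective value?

At the optimum: flour uses 178 of 178 (binding); oven time uses 141 of 141 (binding).
The binding rows give the dual system: 4·y_flour + 3·y_oven time = 13 and 6·y_flour + 5·y_oven time = 21.
Solving: y_flour = 1, y_oven time = 3.
Δz = y_flour·Δb = 1 × (1) = 1, so new z* = 601 + 1 = 602.

602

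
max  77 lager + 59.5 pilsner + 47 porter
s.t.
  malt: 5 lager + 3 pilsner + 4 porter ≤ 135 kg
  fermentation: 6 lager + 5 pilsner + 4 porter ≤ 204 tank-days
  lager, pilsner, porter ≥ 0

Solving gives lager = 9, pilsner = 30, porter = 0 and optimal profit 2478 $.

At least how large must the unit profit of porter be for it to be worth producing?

Check each constraint at x*: malt 135/135 (tight); fermentation 204/204 (tight).
The binding rows give the dual system: 5·y_malt + 6·y_fermentation = 77 and 3·y_malt + 5·y_fermentation = 59.5.
Solving: y_malt = 4, y_fermentation = 9.5.
porter enters the basis when its profit ≥ yᵀa₃ = 4·4 + 9.5·4 = 54.

54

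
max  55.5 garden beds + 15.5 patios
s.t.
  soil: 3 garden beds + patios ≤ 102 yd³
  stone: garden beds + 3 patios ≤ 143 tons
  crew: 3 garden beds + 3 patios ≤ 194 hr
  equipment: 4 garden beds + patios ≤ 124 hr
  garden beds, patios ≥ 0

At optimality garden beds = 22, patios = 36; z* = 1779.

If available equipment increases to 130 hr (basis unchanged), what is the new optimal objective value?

1833

At the optimum: soil uses 102 of 102 (binding); stone uses 130 of 143 (slack = 13); crew uses 174 of 194 (slack = 20); equipment uses 124 of 124 (binding).
Slack constraints have shadow price 0 (complementary slackness).
The binding rows give the dual system: 3·y_soil + 4·y_equipment = 55.5 and 1·y_soil + 1·y_equipment = 15.5.
This yields shadow prices y_soil = 6.5, y_equipment = 9.
Δz = y_equipment·Δb = 9 × (6) = 54, so new z* = 1779 + 54 = 1833.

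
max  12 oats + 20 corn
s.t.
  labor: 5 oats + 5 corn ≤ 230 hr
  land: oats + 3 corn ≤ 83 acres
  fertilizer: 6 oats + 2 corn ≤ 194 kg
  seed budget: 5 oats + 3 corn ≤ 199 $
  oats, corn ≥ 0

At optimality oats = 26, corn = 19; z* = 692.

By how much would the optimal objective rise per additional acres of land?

Check each constraint at x*: labor 225/230 (slack 5); land 83/83 (tight); fertilizer 194/194 (tight); seed budget 187/199 (slack 12).
Slack constraints have shadow price 0 (complementary slackness).
From A_Bᵀ y = c: 1·y_land + 6·y_fertilizer = 12; 3·y_land + 2·y_fertilizer = 20.
Solving: y_land = 6, y_fertilizer = 1.
Shadow price of land = 6.

6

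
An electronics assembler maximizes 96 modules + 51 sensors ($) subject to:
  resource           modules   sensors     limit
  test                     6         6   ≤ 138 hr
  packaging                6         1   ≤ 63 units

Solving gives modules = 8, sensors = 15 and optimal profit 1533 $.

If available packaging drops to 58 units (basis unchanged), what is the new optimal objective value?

Both test and packaging are binding at x*.
Dual feasibility on the basic columns requires 6·y_test + 6·y_packaging = 96, 6·y_test + 1·y_packaging = 51.
Solving: y_test = 7, y_packaging = 9.
Δz = y_packaging·Δb = 9 × (-5) = -45, so new z* = 1533 − 45 = 1488.

1488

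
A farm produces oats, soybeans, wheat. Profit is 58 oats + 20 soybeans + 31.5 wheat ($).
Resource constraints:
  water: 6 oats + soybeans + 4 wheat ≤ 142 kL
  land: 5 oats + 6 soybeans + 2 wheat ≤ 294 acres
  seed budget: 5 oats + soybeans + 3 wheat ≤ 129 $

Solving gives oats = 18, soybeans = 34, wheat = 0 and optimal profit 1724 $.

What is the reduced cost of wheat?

-4.5

Binding: water and land. Non-binding: seed budget (5 unused).
By complementary slackness, y = 0 for the non-binding constraint.
Dual feasibility on the basic columns requires 6·y_water + 5·y_land = 58, 1·y_water + 6·y_land = 20.
→ y_water = 8 and y_land = 2.
Reduced cost of wheat: c₃ − yᵀa₃ = 31.5 − (8·4 + 2·2) = 31.5 − 36 = -4.5.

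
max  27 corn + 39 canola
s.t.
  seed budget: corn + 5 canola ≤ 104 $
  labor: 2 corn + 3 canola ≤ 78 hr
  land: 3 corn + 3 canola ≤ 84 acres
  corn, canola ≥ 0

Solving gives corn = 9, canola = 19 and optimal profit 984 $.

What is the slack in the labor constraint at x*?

labor used = 2·9 + 3·19 = 75; slack = 78 − 75 = 3.

3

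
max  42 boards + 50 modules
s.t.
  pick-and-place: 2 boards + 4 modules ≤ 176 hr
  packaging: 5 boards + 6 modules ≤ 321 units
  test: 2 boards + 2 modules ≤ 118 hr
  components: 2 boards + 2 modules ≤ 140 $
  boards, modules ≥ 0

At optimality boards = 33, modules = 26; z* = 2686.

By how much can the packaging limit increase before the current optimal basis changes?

Binding constraints: packaging, test. The basis is B = [[5,6],[2,2]] with det -2.
Per unit increase in packaging, x* moves by d = (-1, 1).
The basis stays optimal until pick-and-place becomes binding; allowable increase = 3 units.

3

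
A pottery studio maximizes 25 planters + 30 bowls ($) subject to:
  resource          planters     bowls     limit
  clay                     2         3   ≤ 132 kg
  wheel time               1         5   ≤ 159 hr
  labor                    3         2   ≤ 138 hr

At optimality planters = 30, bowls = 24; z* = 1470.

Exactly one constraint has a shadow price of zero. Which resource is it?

clay: 132/132 (binding)
wheel time: 150/159 (slack 9)
labor: 138/138 (binding)
By complementary slackness, a constraint with positive slack has shadow price 0 → wheel time.

wheel time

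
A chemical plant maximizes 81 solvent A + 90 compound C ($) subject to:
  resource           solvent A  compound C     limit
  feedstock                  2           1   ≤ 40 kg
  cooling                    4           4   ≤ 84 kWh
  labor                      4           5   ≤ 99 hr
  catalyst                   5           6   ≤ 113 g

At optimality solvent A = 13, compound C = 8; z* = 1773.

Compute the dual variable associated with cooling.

9

At the optimum: feedstock uses 34 of 40 (slack = 6); cooling uses 84 of 84 (binding); labor uses 92 of 99 (slack = 7); catalyst uses 113 of 113 (binding).
Since feedstock, labor are not tight, their duals are 0.
From A_Bᵀ y = c: 4·y_cooling + 5·y_catalyst = 81; 4·y_cooling + 6·y_catalyst = 90.
Solving: y_cooling = 9, y_catalyst = 9.
Shadow price of cooling = 9.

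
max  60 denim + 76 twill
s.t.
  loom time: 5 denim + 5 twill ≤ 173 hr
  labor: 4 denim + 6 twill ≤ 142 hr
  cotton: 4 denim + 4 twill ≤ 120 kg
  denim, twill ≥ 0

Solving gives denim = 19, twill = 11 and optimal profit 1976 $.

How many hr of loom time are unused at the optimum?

loom time used = 5·19 + 5·11 = 150; slack = 173 − 150 = 23.

23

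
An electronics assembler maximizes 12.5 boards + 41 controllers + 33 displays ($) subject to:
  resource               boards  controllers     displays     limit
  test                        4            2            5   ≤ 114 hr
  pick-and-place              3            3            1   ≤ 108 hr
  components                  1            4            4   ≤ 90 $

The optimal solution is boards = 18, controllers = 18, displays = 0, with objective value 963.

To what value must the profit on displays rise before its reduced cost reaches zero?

39

At the optimum: test uses 108 of 114 (slack = 6); pick-and-place uses 108 of 108 (binding); components uses 90 of 90 (binding).
Since test is not tight, its dual is 0.
Dual feasibility on the basic columns requires 3·y_pick-and-place + 1·y_components = 12.5, 3·y_pick-and-place + 4·y_components = 41.
This yields shadow prices y_pick-and-place = 1, y_components = 9.5.
displays enters the basis when its profit ≥ yᵀa₃ = 1·1 + 9.5·4 = 39.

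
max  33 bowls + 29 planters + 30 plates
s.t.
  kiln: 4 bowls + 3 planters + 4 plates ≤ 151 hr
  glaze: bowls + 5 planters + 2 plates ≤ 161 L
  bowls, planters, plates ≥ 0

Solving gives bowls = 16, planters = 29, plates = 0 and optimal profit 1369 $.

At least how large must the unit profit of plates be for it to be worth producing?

34

Both kiln and glaze are binding at x*.
From A_Bᵀ y = c: 4·y_kiln + 1·y_glaze = 33; 3·y_kiln + 5·y_glaze = 29.
Solving: y_kiln = 8, y_glaze = 1.
plates enters the basis when its profit ≥ yᵀa₃ = 8·4 + 1·2 = 34.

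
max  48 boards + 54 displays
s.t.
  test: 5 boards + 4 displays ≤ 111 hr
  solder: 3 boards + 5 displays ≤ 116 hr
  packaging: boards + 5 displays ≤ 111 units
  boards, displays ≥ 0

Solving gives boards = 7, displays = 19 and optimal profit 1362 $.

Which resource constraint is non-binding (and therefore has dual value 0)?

test: 111/111 (binding)
solder: 116/116 (binding)
packaging: 102/111 (slack 9)
By complementary slackness, a constraint with positive slack has shadow price 0 → packaging.

packaging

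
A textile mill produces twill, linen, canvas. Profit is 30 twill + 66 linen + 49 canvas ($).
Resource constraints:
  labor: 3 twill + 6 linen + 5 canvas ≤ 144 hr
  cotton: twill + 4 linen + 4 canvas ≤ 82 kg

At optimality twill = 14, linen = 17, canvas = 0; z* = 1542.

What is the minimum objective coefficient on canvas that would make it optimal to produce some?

57

At the optimum: labor uses 144 of 144 (binding); cotton uses 82 of 82 (binding).
Dual feasibility on the basic columns requires 3·y_labor + 1·y_cotton = 30, 6·y_labor + 4·y_cotton = 66.
This yields shadow prices y_labor = 9, y_cotton = 3.
canvas enters the basis when its profit ≥ yᵀa₃ = 9·5 + 3·4 = 57.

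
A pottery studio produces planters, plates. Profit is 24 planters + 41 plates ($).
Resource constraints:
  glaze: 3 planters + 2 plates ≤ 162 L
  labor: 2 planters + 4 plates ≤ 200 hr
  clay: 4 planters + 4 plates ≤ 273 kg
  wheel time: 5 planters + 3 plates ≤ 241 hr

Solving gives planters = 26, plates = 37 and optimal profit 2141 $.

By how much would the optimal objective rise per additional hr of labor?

Check each constraint at x*: glaze 152/162 (slack 10); labor 200/200 (tight); clay 252/273 (slack 21); wheel time 241/241 (tight).
By complementary slackness, y = 0 for the non-binding constraints.
From A_Bᵀ y = c: 2·y_labor + 5·y_wheel time = 24; 4·y_labor + 3·y_wheel time = 41.
Solving: y_labor = 9.5, y_wheel time = 1.
Shadow price of labor = 9.5.

9.5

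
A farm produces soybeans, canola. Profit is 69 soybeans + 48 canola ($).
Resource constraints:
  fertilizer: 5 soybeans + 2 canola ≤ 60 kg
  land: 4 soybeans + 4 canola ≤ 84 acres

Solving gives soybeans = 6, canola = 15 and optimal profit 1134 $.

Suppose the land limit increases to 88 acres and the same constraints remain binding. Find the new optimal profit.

1168

Check each constraint at x*: fertilizer 60/60 (tight); land 84/84 (tight).
The binding rows give the dual system: 5·y_fertilizer + 4·y_land = 69 and 2·y_fertilizer + 4·y_land = 48.
This yields shadow prices y_fertilizer = 7, y_land = 8.5.
Δz = y_land·Δb = 8.5 × (4) = 34, so new z* = 1134 + 34 = 1168.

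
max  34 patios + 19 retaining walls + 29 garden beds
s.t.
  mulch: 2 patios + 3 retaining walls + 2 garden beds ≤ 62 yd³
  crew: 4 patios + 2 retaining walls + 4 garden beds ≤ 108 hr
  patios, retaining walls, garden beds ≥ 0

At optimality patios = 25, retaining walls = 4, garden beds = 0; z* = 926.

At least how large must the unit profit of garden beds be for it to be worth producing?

Check each constraint at x*: mulch 62/62 (tight); crew 108/108 (tight).
The binding rows give the dual system: 2·y_mulch + 4·y_crew = 34 and 3·y_mulch + 2·y_crew = 19.
This yields shadow prices y_mulch = 1, y_crew = 8.
garden beds enters the basis when its profit ≥ yᵀa₃ = 1·2 + 8·4 = 34.

34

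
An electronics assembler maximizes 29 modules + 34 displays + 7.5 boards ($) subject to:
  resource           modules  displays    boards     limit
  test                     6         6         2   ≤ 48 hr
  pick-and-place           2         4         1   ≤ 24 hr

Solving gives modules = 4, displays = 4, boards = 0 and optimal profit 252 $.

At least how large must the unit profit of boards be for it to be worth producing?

10.5

At the optimum: test uses 48 of 48 (binding); pick-and-place uses 24 of 24 (binding).
The binding rows give the dual system: 6·y_test + 2·y_pick-and-place = 29 and 6·y_test + 4·y_pick-and-place = 34.
Solving: y_test = 4, y_pick-and-place = 2.5.
boards enters the basis when its profit ≥ yᵀa₃ = 4·2 + 2.5·1 = 10.5.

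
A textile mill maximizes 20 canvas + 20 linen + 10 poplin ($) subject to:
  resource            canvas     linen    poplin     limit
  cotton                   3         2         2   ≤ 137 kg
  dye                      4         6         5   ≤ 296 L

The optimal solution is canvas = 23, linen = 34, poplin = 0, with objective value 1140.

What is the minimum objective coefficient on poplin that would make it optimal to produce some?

18

At the optimum: cotton uses 137 of 137 (binding); dye uses 296 of 296 (binding).
From A_Bᵀ y = c: 3·y_cotton + 4·y_dye = 20; 2·y_cotton + 6·y_dye = 20.
This yields shadow prices y_cotton = 4, y_dye = 2.
poplin enters the basis when its profit ≥ yᵀa₃ = 4·2 + 2·5 = 18.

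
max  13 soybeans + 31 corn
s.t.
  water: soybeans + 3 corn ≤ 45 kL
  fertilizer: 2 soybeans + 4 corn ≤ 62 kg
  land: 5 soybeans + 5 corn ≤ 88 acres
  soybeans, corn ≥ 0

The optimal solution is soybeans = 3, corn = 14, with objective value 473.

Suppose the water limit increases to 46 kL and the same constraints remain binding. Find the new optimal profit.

Check each constraint at x*: water 45/45 (tight); fertilizer 62/62 (tight); land 85/88 (slack 3).
By complementary slackness, y = 0 for the non-binding constraint.
Dual feasibility on the basic columns requires 1·y_water + 2·y_fertilizer = 13, 3·y_water + 4·y_fertilizer = 31.
This yields shadow prices y_water = 5, y_fertilizer = 4.
Δz = y_water·Δb = 5 × (1) = 5, so new z* = 473 + 5 = 478.

478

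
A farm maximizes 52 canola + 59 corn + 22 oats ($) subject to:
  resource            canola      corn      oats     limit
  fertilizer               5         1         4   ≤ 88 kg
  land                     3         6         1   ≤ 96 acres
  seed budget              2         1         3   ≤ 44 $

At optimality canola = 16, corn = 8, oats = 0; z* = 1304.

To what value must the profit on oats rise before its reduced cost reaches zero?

29

Check each constraint at x*: fertilizer 88/88 (tight); land 96/96 (tight); seed budget 40/44 (slack 4).
Slack constraints have shadow price 0 (complementary slackness).
The binding rows give the dual system: 5·y_fertilizer + 3·y_land = 52 and 1·y_fertilizer + 6·y_land = 59.
Solving: y_fertilizer = 5, y_land = 9.
oats enters the basis when its profit ≥ yᵀa₃ = 5·4 + 9·1 = 29.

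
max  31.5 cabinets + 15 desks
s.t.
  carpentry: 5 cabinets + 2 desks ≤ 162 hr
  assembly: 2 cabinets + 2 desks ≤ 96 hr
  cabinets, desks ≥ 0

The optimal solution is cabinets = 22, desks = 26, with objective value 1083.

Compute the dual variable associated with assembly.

At the optimum: carpentry uses 162 of 162 (binding); assembly uses 96 of 96 (binding).
Dual feasibility on the basic columns requires 5·y_carpentry + 2·y_assembly = 31.5, 2·y_carpentry + 2·y_assembly = 15.
→ y_carpentry = 5.5 and y_assembly = 2.
Shadow price of assembly = 2.

2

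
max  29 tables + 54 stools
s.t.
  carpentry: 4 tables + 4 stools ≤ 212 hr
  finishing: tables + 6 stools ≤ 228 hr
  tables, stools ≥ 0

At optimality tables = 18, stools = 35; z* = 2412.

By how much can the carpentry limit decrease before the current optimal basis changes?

Binding constraints: carpentry, finishing. The basis is B = [[4,4],[1,6]] with det 20.
Per unit decrease in carpentry, x* moves by d = (-0.3, 0.05).
The basis stays optimal until tables reaches 0; allowable decrease = 60 hr.

60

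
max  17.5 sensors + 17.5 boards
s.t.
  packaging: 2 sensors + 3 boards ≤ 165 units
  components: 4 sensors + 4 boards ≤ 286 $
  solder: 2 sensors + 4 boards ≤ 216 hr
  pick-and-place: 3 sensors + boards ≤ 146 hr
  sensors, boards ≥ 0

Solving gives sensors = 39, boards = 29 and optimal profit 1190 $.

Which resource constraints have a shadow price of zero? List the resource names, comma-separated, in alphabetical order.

packaging: 165/165 (binding)
components: 272/286 (slack 14)
solder: 194/216 (slack 22)
pick-and-place: 146/146 (binding)
By complementary slackness, a constraint with positive slack has shadow price 0 → components, solder.

components, solder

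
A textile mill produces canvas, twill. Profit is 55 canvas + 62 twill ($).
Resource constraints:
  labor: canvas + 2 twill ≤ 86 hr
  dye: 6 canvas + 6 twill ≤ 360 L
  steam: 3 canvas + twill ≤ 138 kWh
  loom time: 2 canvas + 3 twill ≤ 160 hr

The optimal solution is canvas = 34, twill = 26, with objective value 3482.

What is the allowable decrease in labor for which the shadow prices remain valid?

5

Binding constraints: labor, dye. The basis is B = [[1,2],[6,6]] with det -6.
Per unit decrease in labor, x* moves by d = (1, -1).
The basis stays optimal until steam becomes binding; allowable decrease = 5 hr.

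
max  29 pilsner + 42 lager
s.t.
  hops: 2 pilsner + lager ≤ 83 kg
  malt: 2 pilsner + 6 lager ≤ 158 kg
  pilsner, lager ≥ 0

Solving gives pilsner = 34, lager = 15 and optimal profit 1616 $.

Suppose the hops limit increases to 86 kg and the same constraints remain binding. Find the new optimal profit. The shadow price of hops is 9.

1643

Δb = 3, so new z* = 1616 + (9)·(3) = 1616 + 27 = 1643.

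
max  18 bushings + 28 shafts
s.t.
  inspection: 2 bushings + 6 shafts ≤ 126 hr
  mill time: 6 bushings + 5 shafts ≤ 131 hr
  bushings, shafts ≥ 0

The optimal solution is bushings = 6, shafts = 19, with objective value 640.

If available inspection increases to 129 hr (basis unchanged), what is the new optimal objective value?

At the optimum: inspection uses 126 of 126 (binding); mill time uses 131 of 131 (binding).
The binding rows give the dual system: 2·y_inspection + 6·y_mill time = 18 and 6·y_inspection + 5·y_mill time = 28.
This yields shadow prices y_inspection = 3, y_mill time = 2.
Δz = y_inspection·Δb = 3 × (3) = 9, so new z* = 640 + 9 = 649.

649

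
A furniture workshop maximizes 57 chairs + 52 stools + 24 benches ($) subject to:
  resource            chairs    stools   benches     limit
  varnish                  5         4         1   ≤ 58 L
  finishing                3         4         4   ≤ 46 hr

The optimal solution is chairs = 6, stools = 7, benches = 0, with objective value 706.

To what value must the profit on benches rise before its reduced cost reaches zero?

Check each constraint at x*: varnish 58/58 (tight); finishing 46/46 (tight).
The binding rows give the dual system: 5·y_varnish + 3·y_finishing = 57 and 4·y_varnish + 4·y_finishing = 52.
→ y_varnish = 9 and y_finishing = 4.
benches enters the basis when its profit ≥ yᵀa₃ = 9·1 + 4·4 = 25.

25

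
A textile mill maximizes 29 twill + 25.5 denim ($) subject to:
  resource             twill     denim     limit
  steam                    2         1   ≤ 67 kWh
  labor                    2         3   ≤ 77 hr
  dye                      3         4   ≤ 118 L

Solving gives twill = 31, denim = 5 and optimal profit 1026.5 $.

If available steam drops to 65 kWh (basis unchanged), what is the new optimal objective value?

At the optimum: steam uses 67 of 67 (binding); labor uses 77 of 77 (binding); dye uses 113 of 118 (slack = 5).
Slack constraints have shadow price 0 (complementary slackness).
From A_Bᵀ y = c: 2·y_steam + 2·y_labor = 29; 1·y_steam + 3·y_labor = 25.5.
This yields shadow prices y_steam = 9, y_labor = 5.5.
Δz = y_steam·Δb = 9 × (-2) = -18, so new z* = 1026.5 − 18 = 1008.5.

1008.5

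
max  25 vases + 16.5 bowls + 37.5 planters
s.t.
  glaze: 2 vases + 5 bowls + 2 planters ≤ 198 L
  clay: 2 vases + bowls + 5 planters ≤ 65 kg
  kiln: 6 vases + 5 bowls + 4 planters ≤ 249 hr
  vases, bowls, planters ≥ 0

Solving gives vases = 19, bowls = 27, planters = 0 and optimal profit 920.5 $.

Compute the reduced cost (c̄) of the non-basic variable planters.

At the optimum: glaze uses 173 of 198 (slack = 25); clay uses 65 of 65 (binding); kiln uses 249 of 249 (binding).
Since glaze is not tight, its dual is 0.
The binding rows give the dual system: 2·y_clay + 6·y_kiln = 25 and 1·y_clay + 5·y_kiln = 16.5.
Solving: y_clay = 6.5, y_kiln = 2.
Reduced cost of planters: c₃ − yᵀa₃ = 37.5 − (6.5·5 + 2·4) = 37.5 − 40.5 = -3.

-3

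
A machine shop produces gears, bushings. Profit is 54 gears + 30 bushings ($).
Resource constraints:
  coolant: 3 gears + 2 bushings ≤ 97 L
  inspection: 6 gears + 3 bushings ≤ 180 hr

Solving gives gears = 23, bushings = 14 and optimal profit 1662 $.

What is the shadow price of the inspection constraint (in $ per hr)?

Check each constraint at x*: coolant 97/97 (tight); inspection 180/180 (tight).
The binding rows give the dual system: 3·y_coolant + 6·y_inspection = 54 and 2·y_coolant + 3·y_inspection = 30.
Solving: y_coolant = 6, y_inspection = 6.
Shadow price of inspection = 6.

6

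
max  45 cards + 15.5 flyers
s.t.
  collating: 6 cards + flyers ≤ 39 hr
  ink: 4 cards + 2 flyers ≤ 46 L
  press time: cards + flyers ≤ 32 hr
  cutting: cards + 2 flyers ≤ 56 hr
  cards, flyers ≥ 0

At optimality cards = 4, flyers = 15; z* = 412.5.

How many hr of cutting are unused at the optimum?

22

cutting used = 1·4 + 2·15 = 34; slack = 56 − 34 = 22.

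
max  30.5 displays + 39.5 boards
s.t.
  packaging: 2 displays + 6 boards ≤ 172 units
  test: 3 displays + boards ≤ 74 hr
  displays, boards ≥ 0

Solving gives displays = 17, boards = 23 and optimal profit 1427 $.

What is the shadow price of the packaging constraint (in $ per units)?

5.5

At the optimum: packaging uses 172 of 172 (binding); test uses 74 of 74 (binding).
The binding rows give the dual system: 2·y_packaging + 3·y_test = 30.5 and 6·y_packaging + 1·y_test = 39.5.
Solving: y_packaging = 5.5, y_test = 6.5.
Shadow price of packaging = 5.5.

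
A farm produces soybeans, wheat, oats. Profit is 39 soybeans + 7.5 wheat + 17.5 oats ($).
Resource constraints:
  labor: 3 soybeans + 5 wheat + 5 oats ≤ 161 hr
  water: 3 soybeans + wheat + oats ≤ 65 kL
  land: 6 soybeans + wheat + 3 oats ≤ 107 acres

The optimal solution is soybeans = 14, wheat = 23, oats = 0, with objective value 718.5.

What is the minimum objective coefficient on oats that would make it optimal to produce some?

18.5

At the optimum: labor uses 157 of 161 (slack = 4); water uses 65 of 65 (binding); land uses 107 of 107 (binding).
Since labor is not tight, its dual is 0.
From A_Bᵀ y = c: 3·y_water + 6·y_land = 39; 1·y_water + 1·y_land = 7.5.
This yields shadow prices y_water = 2, y_land = 5.5.
oats enters the basis when its profit ≥ yᵀa₃ = 2·1 + 5.5·3 = 18.5.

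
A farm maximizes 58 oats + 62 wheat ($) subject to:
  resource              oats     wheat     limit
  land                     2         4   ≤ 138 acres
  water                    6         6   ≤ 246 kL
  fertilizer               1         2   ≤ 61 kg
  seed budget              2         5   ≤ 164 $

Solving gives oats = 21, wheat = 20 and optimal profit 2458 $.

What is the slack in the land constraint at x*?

16

land used = 2·21 + 4·20 = 122; slack = 138 − 122 = 16.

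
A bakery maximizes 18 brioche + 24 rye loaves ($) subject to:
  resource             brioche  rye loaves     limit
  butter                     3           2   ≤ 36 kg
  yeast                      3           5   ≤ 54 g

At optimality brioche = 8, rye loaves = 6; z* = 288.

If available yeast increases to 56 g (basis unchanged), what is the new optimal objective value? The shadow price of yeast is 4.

296

Δb = 2, so new z* = 288 + (4)·(2) = 288 + 8 = 296.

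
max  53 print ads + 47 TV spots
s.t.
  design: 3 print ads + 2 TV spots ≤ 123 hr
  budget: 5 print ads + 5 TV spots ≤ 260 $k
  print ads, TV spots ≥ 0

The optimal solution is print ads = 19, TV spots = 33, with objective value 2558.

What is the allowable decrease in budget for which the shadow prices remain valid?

55

Binding constraints: design, budget. The basis is B = [[3,2],[5,5]] with det 5.
Per unit decrease in budget, x* moves by d = (0.4, -0.6).
The basis stays optimal until TV spots reaches 0; allowable decrease = 55 $k.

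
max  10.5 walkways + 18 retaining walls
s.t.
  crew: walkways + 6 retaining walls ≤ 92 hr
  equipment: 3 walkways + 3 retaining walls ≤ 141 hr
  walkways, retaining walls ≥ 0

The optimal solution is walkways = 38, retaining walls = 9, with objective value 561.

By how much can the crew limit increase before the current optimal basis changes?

190

Binding constraints: crew, equipment. The basis is B = [[1,6],[3,3]] with det -15.
Per unit increase in crew, x* moves by d = (-0.2, 0.2).
The basis stays optimal until walkways reaches 0; allowable increase = 190 hr.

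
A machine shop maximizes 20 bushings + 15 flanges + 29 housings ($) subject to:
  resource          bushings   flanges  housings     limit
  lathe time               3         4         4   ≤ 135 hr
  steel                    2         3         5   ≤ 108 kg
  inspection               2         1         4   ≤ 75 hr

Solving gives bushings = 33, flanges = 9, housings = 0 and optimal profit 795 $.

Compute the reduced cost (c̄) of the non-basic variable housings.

-7

At the optimum: lathe time uses 135 of 135 (binding); steel uses 93 of 108 (slack = 15); inspection uses 75 of 75 (binding).
Slack constraints have shadow price 0 (complementary slackness).
From A_Bᵀ y = c: 3·y_lathe time + 2·y_inspection = 20; 4·y_lathe time + 1·y_inspection = 15.
→ y_lathe time = 2 and y_inspection = 7.
Reduced cost of housings: c₃ − yᵀa₃ = 29 − (2·4 + 7·4) = 29 − 36 = -7.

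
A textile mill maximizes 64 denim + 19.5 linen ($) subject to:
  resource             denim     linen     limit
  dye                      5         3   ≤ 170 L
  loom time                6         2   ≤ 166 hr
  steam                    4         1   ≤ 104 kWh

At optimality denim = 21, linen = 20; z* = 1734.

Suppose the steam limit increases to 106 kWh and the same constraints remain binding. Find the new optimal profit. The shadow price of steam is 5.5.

Δb = 2, so new z* = 1734 + (5.5)·(2) = 1734 + 11 = 1745.

1745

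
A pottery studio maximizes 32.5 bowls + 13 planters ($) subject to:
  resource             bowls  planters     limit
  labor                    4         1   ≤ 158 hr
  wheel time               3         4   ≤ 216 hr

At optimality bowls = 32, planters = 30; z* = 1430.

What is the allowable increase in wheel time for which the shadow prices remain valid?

Binding constraints: labor, wheel time. The basis is B = [[4,1],[3,4]] with det 13.
Per unit increase in wheel time, x* moves by d = (-0.0769, 0.3077).
The basis stays optimal until bowls reaches 0; allowable increase = 416 hr.

416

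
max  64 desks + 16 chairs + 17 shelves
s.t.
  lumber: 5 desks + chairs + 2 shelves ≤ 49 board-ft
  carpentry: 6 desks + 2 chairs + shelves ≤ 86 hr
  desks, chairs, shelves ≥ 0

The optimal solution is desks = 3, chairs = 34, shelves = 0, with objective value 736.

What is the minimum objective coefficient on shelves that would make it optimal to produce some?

Check each constraint at x*: lumber 49/49 (tight); carpentry 86/86 (tight).
The binding rows give the dual system: 5·y_lumber + 6·y_carpentry = 64 and 1·y_lumber + 2·y_carpentry = 16.
This yields shadow prices y_lumber = 8, y_carpentry = 4.
shelves enters the basis when its profit ≥ yᵀa₃ = 8·2 + 4·1 = 20.

20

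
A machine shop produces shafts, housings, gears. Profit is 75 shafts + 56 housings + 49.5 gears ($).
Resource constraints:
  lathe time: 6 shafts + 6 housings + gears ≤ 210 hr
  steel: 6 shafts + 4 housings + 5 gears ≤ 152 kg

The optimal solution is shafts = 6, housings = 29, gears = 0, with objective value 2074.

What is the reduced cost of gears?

At the optimum: lathe time uses 210 of 210 (binding); steel uses 152 of 152 (binding).
Dual feasibility on the basic columns requires 6·y_lathe time + 6·y_steel = 75, 6·y_lathe time + 4·y_steel = 56.
This yields shadow prices y_lathe time = 3, y_steel = 9.5.
Reduced cost of gears: c₃ − yᵀa₃ = 49.5 − (3·1 + 9.5·5) = 49.5 − 50.5 = -1.

-1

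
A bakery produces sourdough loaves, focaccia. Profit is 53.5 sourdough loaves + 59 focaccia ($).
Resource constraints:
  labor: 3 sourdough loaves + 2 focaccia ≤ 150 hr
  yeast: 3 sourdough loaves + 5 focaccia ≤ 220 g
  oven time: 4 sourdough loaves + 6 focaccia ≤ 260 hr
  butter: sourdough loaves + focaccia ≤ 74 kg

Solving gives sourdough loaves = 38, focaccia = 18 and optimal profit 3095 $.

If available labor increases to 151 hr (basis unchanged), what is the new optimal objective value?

3103.5

Binding: labor and oven time. Non-binding: yeast (16 unused), butter (18 unused).
By complementary slackness, y = 0 for the non-binding constraints.
The binding rows give the dual system: 3·y_labor + 4·y_oven time = 53.5 and 2·y_labor + 6·y_oven time = 59.
Solving: y_labor = 8.5, y_oven time = 7.
Δz = y_labor·Δb = 8.5 × (1) = 8.5, so new z* = 3095 + 8.5 = 3103.5.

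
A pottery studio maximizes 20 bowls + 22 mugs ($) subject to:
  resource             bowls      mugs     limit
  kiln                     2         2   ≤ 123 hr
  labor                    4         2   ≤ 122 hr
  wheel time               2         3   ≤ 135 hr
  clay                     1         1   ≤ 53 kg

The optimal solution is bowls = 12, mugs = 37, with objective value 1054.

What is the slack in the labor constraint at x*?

labor used = 4·12 + 2·37 = 122; slack = 122 − 122 = 0.

0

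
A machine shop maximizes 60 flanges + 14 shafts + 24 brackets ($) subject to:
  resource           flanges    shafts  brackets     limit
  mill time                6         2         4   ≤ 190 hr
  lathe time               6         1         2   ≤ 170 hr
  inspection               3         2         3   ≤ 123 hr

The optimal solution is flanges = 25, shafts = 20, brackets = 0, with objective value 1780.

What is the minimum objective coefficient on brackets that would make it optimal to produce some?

28

At the optimum: mill time uses 190 of 190 (binding); lathe time uses 170 of 170 (binding); inspection uses 115 of 123 (slack = 8).
By complementary slackness, y = 0 for the non-binding constraint.
Dual feasibility on the basic columns requires 6·y_mill time + 6·y_lathe time = 60, 2·y_mill time + 1·y_lathe time = 14.
This yields shadow prices y_mill time = 4, y_lathe time = 6.
brackets enters the basis when its profit ≥ yᵀa₃ = 4·4 + 6·2 = 28.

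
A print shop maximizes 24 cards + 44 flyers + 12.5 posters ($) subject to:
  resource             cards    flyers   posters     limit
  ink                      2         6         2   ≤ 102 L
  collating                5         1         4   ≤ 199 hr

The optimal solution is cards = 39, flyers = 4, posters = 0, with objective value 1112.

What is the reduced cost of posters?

-9.5

Check each constraint at x*: ink 102/102 (tight); collating 199/199 (tight).
The binding rows give the dual system: 2·y_ink + 5·y_collating = 24 and 6·y_ink + 1·y_collating = 44.
→ y_ink = 7 and y_collating = 2.
Reduced cost of posters: c₃ − yᵀa₃ = 12.5 − (7·2 + 2·4) = 12.5 − 22 = -9.5.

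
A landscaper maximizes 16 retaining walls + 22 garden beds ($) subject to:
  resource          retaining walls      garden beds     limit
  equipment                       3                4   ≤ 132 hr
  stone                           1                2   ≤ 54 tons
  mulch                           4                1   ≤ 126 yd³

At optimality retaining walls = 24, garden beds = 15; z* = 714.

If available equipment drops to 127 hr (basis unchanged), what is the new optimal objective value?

Binding: equipment and stone. Non-binding: mulch (15 unused).
Slack constraints have shadow price 0 (complementary slackness).
Dual feasibility on the basic columns requires 3·y_equipment + 1·y_stone = 16, 4·y_equipment + 2·y_stone = 22.
This yields shadow prices y_equipment = 5, y_stone = 1.
Δz = y_equipment·Δb = 5 × (-5) = -25, so new z* = 714 − 25 = 689.

689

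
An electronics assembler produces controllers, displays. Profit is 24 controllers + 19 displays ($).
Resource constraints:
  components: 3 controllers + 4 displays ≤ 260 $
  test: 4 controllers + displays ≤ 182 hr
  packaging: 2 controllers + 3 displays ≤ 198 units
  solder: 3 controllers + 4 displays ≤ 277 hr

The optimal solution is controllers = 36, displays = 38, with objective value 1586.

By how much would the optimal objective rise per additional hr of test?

3

Binding: components and test. Non-binding: packaging (12 unused), solder (17 unused).
Slack constraints have shadow price 0 (complementary slackness).
From A_Bᵀ y = c: 3·y_components + 4·y_test = 24; 4·y_components + 1·y_test = 19.
→ y_components = 4 and y_test = 3.
Shadow price of test = 3.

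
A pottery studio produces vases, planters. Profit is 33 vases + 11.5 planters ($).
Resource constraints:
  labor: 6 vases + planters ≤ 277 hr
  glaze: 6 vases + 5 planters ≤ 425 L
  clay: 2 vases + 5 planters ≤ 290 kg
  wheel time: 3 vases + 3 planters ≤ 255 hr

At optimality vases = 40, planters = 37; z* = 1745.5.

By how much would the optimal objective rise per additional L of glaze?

1.5

Check each constraint at x*: labor 277/277 (tight); glaze 425/425 (tight); clay 265/290 (slack 25); wheel time 231/255 (slack 24).
Slack constraints have shadow price 0 (complementary slackness).
The binding rows give the dual system: 6·y_labor + 6·y_glaze = 33 and 1·y_labor + 5·y_glaze = 11.5.
→ y_labor = 4 and y_glaze = 1.5.
Shadow price of glaze = 1.5.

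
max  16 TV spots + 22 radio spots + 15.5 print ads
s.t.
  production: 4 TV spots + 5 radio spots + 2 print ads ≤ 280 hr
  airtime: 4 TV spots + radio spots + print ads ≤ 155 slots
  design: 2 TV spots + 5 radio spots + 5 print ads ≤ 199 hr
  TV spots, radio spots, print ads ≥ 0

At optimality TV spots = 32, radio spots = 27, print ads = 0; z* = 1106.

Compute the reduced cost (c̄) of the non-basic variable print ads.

-6.5

Binding: airtime and design. Non-binding: production (17 unused).
Slack constraints have shadow price 0 (complementary slackness).
The binding rows give the dual system: 4·y_airtime + 2·y_design = 16 and 1·y_airtime + 5·y_design = 22.
Solving: y_airtime = 2, y_design = 4.
Reduced cost of print ads: c₃ − yᵀa₃ = 15.5 − (2·1 + 4·5) = 15.5 − 22 = -6.5.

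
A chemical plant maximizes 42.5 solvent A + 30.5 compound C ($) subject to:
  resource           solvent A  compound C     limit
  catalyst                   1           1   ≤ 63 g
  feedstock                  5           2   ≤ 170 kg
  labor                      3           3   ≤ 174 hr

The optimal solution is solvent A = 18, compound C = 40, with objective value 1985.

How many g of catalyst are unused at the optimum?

5

catalyst used = 1·18 + 1·40 = 58; slack = 63 − 58 = 5.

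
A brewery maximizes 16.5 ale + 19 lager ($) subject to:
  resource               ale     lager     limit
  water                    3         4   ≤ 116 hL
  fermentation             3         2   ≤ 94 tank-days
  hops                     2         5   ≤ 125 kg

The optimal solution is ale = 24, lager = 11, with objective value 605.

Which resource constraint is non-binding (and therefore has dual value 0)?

hops

water: 116/116 (binding)
fermentation: 94/94 (binding)
hops: 103/125 (slack 22)
By complementary slackness, a constraint with positive slack has shadow price 0 → hops.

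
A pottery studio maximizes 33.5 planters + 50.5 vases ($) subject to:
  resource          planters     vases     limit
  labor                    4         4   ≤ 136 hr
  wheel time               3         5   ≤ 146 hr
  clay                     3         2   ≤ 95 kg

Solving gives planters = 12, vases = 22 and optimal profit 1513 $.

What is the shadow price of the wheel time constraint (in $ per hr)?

Check each constraint at x*: labor 136/136 (tight); wheel time 146/146 (tight); clay 80/95 (slack 15).
By complementary slackness, y = 0 for the non-binding constraint.
The binding rows give the dual system: 4·y_labor + 3·y_wheel time = 33.5 and 4·y_labor + 5·y_wheel time = 50.5.
→ y_labor = 2 and y_wheel time = 8.5.
Shadow price of wheel time = 8.5.

8.5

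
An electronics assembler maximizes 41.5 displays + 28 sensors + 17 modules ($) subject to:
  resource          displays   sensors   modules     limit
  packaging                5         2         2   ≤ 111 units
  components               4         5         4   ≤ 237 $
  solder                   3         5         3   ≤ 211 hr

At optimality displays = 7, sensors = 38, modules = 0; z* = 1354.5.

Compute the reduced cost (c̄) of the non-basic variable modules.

At the optimum: packaging uses 111 of 111 (binding); components uses 218 of 237 (slack = 19); solder uses 211 of 211 (binding).
Slack constraints have shadow price 0 (complementary slackness).
Dual feasibility on the basic columns requires 5·y_packaging + 3·y_solder = 41.5, 2·y_packaging + 5·y_solder = 28.
Solving: y_packaging = 6.5, y_solder = 3.
Reduced cost of modules: c₃ − yᵀa₃ = 17 − (6.5·2 + 3·3) = 17 − 22 = -5.

-5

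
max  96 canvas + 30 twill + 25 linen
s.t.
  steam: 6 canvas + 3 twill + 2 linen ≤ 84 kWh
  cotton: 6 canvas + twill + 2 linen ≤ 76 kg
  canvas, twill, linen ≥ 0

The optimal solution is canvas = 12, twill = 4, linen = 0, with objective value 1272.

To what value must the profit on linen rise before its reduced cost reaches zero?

32

At the optimum: steam uses 84 of 84 (binding); cotton uses 76 of 76 (binding).
Dual feasibility on the basic columns requires 6·y_steam + 6·y_cotton = 96, 3·y_steam + 1·y_cotton = 30.
Solving: y_steam = 7, y_cotton = 9.
linen enters the basis when its profit ≥ yᵀa₃ = 7·2 + 9·2 = 32.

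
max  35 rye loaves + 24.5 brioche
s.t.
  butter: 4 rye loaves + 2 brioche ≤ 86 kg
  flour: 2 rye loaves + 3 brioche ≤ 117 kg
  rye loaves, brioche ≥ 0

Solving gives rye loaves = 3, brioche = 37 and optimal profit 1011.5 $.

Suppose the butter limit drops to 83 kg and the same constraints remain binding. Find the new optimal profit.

Check each constraint at x*: butter 86/86 (tight); flour 117/117 (tight).
Dual feasibility on the basic columns requires 4·y_butter + 2·y_flour = 35, 2·y_butter + 3·y_flour = 24.5.
→ y_butter = 7 and y_flour = 3.5.
Δz = y_butter·Δb = 7 × (-3) = -21, so new z* = 1011.5 − 21 = 990.5.

990.5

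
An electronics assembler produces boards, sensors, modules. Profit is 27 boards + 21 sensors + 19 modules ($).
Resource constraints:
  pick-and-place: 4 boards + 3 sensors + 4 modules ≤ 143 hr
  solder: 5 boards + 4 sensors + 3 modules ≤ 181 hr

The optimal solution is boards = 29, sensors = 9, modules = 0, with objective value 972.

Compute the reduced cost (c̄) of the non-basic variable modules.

-2

Check each constraint at x*: pick-and-place 143/143 (tight); solder 181/181 (tight).
The binding rows give the dual system: 4·y_pick-and-place + 5·y_solder = 27 and 3·y_pick-and-place + 4·y_solder = 21.
→ y_pick-and-place = 3 and y_solder = 3.
Reduced cost of modules: c₃ − yᵀa₃ = 19 − (3·4 + 3·3) = 19 − 21 = -2.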